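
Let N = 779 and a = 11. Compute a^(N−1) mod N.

11^1 ≡ 11 (mod 779)
11^2 ≡ 11^2 = 121 ≡ 121 (mod 779)
11^4 ≡ 121^2 = 14641 ≡ 619 (mod 779)
11^8 ≡ 619^2 = 383161 ≡ 672 (mod 779)
11^16 ≡ 672^2 = 451584 ≡ 543 (mod 779)
11^32 ≡ 543^2 = 294849 ≡ 387 (mod 779)
11^64 ≡ 387^2 = 149769 ≡ 201 (mod 779)
11^128 ≡ 201^2 = 40401 ≡ 672 (mod 779)
11^256 ≡ 672^2 = 451584 ≡ 543 (mod 779)
11^512 ≡ 543^2 = 294849 ≡ 387 (mod 779)
778 = 512 + 256 + 8 + 2 in binary powers of 2.
So 11^778 ≡ 387 · 543 · 672 · 121 ≡ 144 (mod 779).
Since 144 ≠ 1, base 11 is a Fermat witness: 779 is composite.

144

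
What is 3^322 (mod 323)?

264

3^1 ≡ 3 (mod 323)
3^2 ≡ 3^2 = 9 ≡ 9 (mod 323)
3^4 ≡ 9^2 = 81 ≡ 81 (mod 323)
3^8 ≡ 81^2 = 6561 ≡ 101 (mod 323)
3^16 ≡ 101^2 = 10201 ≡ 188 (mod 323)
3^32 ≡ 188^2 = 35344 ≡ 137 (mod 323)
3^64 ≡ 137^2 = 18769 ≡ 35 (mod 323)
3^128 ≡ 35^2 = 1225 ≡ 256 (mod 323)
3^256 ≡ 256^2 = 65536 ≡ 290 (mod 323)
322 = 256 + 64 + 2 in binary powers of 2.
So 3^322 ≡ 290 · 35 · 9 ≡ 264 (mod 323).
Since 264 ≠ 1, base 3 is a Fermat witness: 323 is composite.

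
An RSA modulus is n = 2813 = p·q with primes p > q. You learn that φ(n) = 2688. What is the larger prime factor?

97

φ(n) = (p−1)(q−1) = n − (p+q) + 1, so p + q = 2813 − 2688 + 1 = 126.
p and q are the roots of t² − 126t + 2813 = 0.
Discriminant: 126² − 4·2813 = 15876 − 11252 = 4624; √4624 = 68.
q = (126 − 68)/2 = 29, p = (126 + 68)/2 = 97.
Check: 29 · 97 = 2813.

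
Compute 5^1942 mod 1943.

5^1 ≡ 5 (mod 1943)
5^2 ≡ 5^2 = 25 ≡ 25 (mod 1943)
5^4 ≡ 25^2 = 625 ≡ 625 (mod 1943)
5^8 ≡ 625^2 = 390625 ≡ 82 (mod 1943)
5^16 ≡ 82^2 = 6724 ≡ 895 (mod 1943)
5^32 ≡ 895^2 = 801025 ≡ 509 (mod 1943)
5^64 ≡ 509^2 = 259081 ≡ 662 (mod 1943)
5^128 ≡ 662^2 = 438244 ≡ 1069 (mod 1943)
5^256 ≡ 1069^2 = 1142761 ≡ 277 (mod 1943)
5^512 ≡ 277^2 = 76729 ≡ 952 (mod 1943)
5^1024 ≡ 952^2 = 906304 ≡ 866 (mod 1943)
1942 = 1024 + 512 + 256 + 128 + 16 + 4 + 2 in binary powers of 2.
So 5^1942 ≡ 866 · 952 · 277 · 1069 · 895 · 625 · 25 ≡ 1354 (mod 1943).
Since 1354 ≠ 1, base 5 is a Fermat witness: 1943 is composite.

1354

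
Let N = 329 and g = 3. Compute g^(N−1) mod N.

3^1 ≡ 3 (mod 329)
3^2 ≡ 3^2 = 9 ≡ 9 (mod 329)
3^4 ≡ 9^2 = 81 ≡ 81 (mod 329)
3^8 ≡ 81^2 = 6561 ≡ 310 (mod 329)
3^16 ≡ 310^2 = 96100 ≡ 32 (mod 329)
3^32 ≡ 32^2 = 1024 ≡ 37 (mod 329)
3^64 ≡ 37^2 = 1369 ≡ 53 (mod 329)
3^128 ≡ 53^2 = 2809 ≡ 177 (mod 329)
3^256 ≡ 177^2 = 31329 ≡ 74 (mod 329)
328 = 256 + 64 + 8 in binary powers of 2.
So 3^328 ≡ 74 · 53 · 310 ≡ 165 (mod 329).
Since 165 ≠ 1, base 3 is a Fermat witness: 329 is composite.

165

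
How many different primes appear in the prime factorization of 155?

155 = 5 · 31
155 = 5 · 31, which has 2 distinct prime factors.

2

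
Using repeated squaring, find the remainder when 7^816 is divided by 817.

7^1 ≡ 7 (mod 817)
7^2 ≡ 7^2 = 49 ≡ 49 (mod 817)
7^4 ≡ 49^2 = 2401 ≡ 767 (mod 817)
7^8 ≡ 767^2 = 588289 ≡ 49 (mod 817)
7^16 ≡ 49^2 = 2401 ≡ 767 (mod 817)
7^32 ≡ 767^2 = 588289 ≡ 49 (mod 817)
7^64 ≡ 49^2 = 2401 ≡ 767 (mod 817)
7^128 ≡ 767^2 = 588289 ≡ 49 (mod 817)
7^256 ≡ 49^2 = 2401 ≡ 767 (mod 817)
7^512 ≡ 767^2 = 588289 ≡ 49 (mod 817)
816 = 512 + 256 + 32 + 16 in binary powers of 2.
So 7^816 ≡ 49 · 767 · 49 · 767 ≡ 1 (mod 817).
Since the result is 1, base 7 gives no evidence that 817 is composite.

1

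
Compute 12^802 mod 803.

771

12^1 ≡ 12 (mod 803)
12^2 ≡ 12^2 = 144 ≡ 144 (mod 803)
12^4 ≡ 144^2 = 20736 ≡ 661 (mod 803)
12^8 ≡ 661^2 = 436921 ≡ 89 (mod 803)
12^16 ≡ 89^2 = 7921 ≡ 694 (mod 803)
12^32 ≡ 694^2 = 481636 ≡ 639 (mod 803)
12^64 ≡ 639^2 = 408321 ≡ 397 (mod 803)
12^128 ≡ 397^2 = 157609 ≡ 221 (mod 803)
12^256 ≡ 221^2 = 48841 ≡ 661 (mod 803)
12^512 ≡ 661^2 = 436921 ≡ 89 (mod 803)
802 = 512 + 256 + 32 + 2 in binary powers of 2.
So 12^802 ≡ 89 · 661 · 639 · 144 ≡ 771 (mod 803).
Since 771 ≠ 1, base 12 is a Fermat witness: 803 is composite.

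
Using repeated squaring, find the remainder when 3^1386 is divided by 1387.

875

3^1 ≡ 3 (mod 1387)
3^2 ≡ 3^2 = 9 ≡ 9 (mod 1387)
3^4 ≡ 9^2 = 81 ≡ 81 (mod 1387)
3^8 ≡ 81^2 = 6561 ≡ 1013 (mod 1387)
3^16 ≡ 1013^2 = 1026169 ≡ 1176 (mod 1387)
3^32 ≡ 1176^2 = 1382976 ≡ 137 (mod 1387)
3^64 ≡ 137^2 = 18769 ≡ 738 (mod 1387)
3^128 ≡ 738^2 = 544644 ≡ 940 (mod 1387)
3^256 ≡ 940^2 = 883600 ≡ 81 (mod 1387)
3^512 ≡ 81^2 = 6561 ≡ 1013 (mod 1387)
3^1024 ≡ 1013^2 = 1026169 ≡ 1176 (mod 1387)
1386 = 1024 + 256 + 64 + 32 + 8 + 2 in binary powers of 2.
So 3^1386 ≡ 1176 · 81 · 738 · 137 · 1013 · 9 ≡ 875 (mod 1387).
Since 875 ≠ 1, base 3 is a Fermat witness: 1387 is composite.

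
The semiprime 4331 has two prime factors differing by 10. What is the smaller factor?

Since p = q + 10, we have 4331 = q(q + 10), so q² + 10q − 4331 = 0.
Discriminant: 10² + 4·4331 = 100 + 17324 = 17424; √17424 = 132.
q = (−10 + 132)/2 = 61, and p = q + 10 = 71.
Check: 61 · 71 = 4331.

61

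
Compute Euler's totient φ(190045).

Factor: 190045 = 5 · 191 · 199.
φ(190045) = (5−1) · (191−1) · (199−1) = 4 · 190 · 198 = 150480.

150480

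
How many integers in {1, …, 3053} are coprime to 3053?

2940

Factor: 3053 = 43 · 71.
φ(3053) = (43−1) · (71−1) = 42 · 70 = 2940.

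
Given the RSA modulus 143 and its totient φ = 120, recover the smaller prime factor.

φ(n) = (p−1)(q−1) = n − (p+q) + 1, so p + q = 143 − 120 + 1 = 24.
p and q are the roots of t² − 24t + 143 = 0.
Discriminant: 24² − 4·143 = 576 − 572 = 4; √4 = 2.
q = (24 − 2)/2 = 11, p = (24 + 2)/2 = 13.
Check: 11 · 13 = 143.

11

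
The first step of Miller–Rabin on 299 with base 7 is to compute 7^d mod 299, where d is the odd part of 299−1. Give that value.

299 − 1 = 298 = 2^1 · 149, so d = 149.
7^1 ≡ 7 (mod 299)
7^2 ≡ 7^2 = 49 ≡ 49 (mod 299)
7^4 ≡ 49^2 = 2401 ≡ 9 (mod 299)
7^8 ≡ 9^2 = 81 ≡ 81 (mod 299)
7^16 ≡ 81^2 = 6561 ≡ 282 (mod 299)
7^32 ≡ 282^2 = 79524 ≡ 289 (mod 299)
7^64 ≡ 289^2 = 83521 ≡ 100 (mod 299)
7^128 ≡ 100^2 = 10000 ≡ 133 (mod 299)
149 = 128 + 16 + 4 + 1 in binary powers of 2.
So 7^149 ≡ 133 · 282 · 9 · 7 ≡ 180 (mod 299).
Squaring chain: 180; never reaches −1, so base 7 is a Miller–Rabin witness that 299 is composite.

180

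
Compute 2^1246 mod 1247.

2^1 ≡ 2 (mod 1247)
2^2 ≡ 2^2 = 4 ≡ 4 (mod 1247)
2^4 ≡ 4^2 = 16 ≡ 16 (mod 1247)
2^8 ≡ 16^2 = 256 ≡ 256 (mod 1247)
2^16 ≡ 256^2 = 65536 ≡ 692 (mod 1247)
2^32 ≡ 692^2 = 478864 ≡ 16 (mod 1247)
2^64 ≡ 16^2 = 256 ≡ 256 (mod 1247)
2^128 ≡ 256^2 = 65536 ≡ 692 (mod 1247)
2^256 ≡ 692^2 = 478864 ≡ 16 (mod 1247)
2^512 ≡ 16^2 = 256 ≡ 256 (mod 1247)
2^1024 ≡ 256^2 = 65536 ≡ 692 (mod 1247)
1246 = 1024 + 128 + 64 + 16 + 8 + 4 + 2 in binary powers of 2.
So 2^1246 ≡ 692 · 692 · 256 · 692 · 256 · 16 · 4 ≡ 173 (mod 1247).
Since 173 ≠ 1, base 2 is a Fermat witness: 1247 is composite.

173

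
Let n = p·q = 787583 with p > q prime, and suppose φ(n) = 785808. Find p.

φ(n) = (p−1)(q−1) = n − (p+q) + 1, so p + q = 787583 − 785808 + 1 = 1776.
p and q are the roots of t² − 1776t + 787583 = 0.
Discriminant: 1776² − 4·787583 = 3154176 − 3150332 = 3844; √3844 = 62.
q = (1776 − 62)/2 = 857, p = (1776 + 62)/2 = 919.
Check: 857 · 919 = 787583.

919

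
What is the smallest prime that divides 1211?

7

1211 is odd.
Digit sum 5, not divisible by 3.
Ends in 1: not divisible by 5.
7: 1211 = 7·173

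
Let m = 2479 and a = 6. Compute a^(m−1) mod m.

2293

6^1 ≡ 6 (mod 2479)
6^2 ≡ 6^2 = 36 ≡ 36 (mod 2479)
6^4 ≡ 36^2 = 1296 ≡ 1296 (mod 2479)
6^8 ≡ 1296^2 = 1679616 ≡ 1333 (mod 2479)
6^16 ≡ 1333^2 = 1776889 ≡ 1925 (mod 2479)
6^32 ≡ 1925^2 = 3705625 ≡ 1999 (mod 2479)
6^64 ≡ 1999^2 = 3996001 ≡ 2332 (mod 2479)
6^128 ≡ 2332^2 = 5438224 ≡ 1777 (mod 2479)
6^256 ≡ 1777^2 = 3157729 ≡ 1962 (mod 2479)
6^512 ≡ 1962^2 = 3849444 ≡ 2036 (mod 2479)
6^1024 ≡ 2036^2 = 4145296 ≡ 408 (mod 2479)
6^2048 ≡ 408^2 = 166464 ≡ 371 (mod 2479)
2478 = 2048 + 256 + 128 + 32 + 8 + 4 + 2 in binary powers of 2.
So 6^2478 ≡ 371 · 1962 · 1777 · 1999 · 1333 · 1296 · 36 ≡ 2293 (mod 2479).
Since 2293 ≠ 1, base 6 is a Fermat witness: 2479 is composite.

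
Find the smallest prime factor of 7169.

7169 is odd.
Digit sum 23, not divisible by 3.
Ends in 9: not divisible by 5.
7: 7169 = 7·1024 + 1
11: 7169 = 11·651 + 8
13: 7169 = 13·551 + 6
17: 7169 = 17·421 + 12
19: 7169 = 19·377 + 6
23: 7169 = 23·311 + 16
29: 7169 = 29·247 + 6
31: 7169 = 31·231 + 8
37: 7169 = 37·193 + 28
41: 7169 = 41·174 + 35
43: 7169 = 43·166 + 31
47: 7169 = 47·152 + 25
53: 7169 = 53·135 + 14
59: 7169 = 59·121 + 30
61: 7169 = 61·117 + 32
67: 7169 = 67·107

67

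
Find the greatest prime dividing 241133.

67

241133 = 59 · 4087
4087 = 61 · 67
67 is prime.
So 241133 = 59 · 61 · 67; the largest prime factor is 67.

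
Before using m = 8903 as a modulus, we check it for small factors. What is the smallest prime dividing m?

29

8903 is odd.
Digit sum 20, not divisible by 3.
Ends in 3: not divisible by 5.
7: 8903 = 7·1271 + 6
11: 8903 = 11·809 + 4
13: 8903 = 13·684 + 11
17: 8903 = 17·523 + 12
19: 8903 = 19·468 + 11
23: 8903 = 23·387 + 2
29: 8903 = 29·307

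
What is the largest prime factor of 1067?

1067 = 11 · 97
97 is prime.
So 1067 = 11 · 97; the largest prime factor is 97.

97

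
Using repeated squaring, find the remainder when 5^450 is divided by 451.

122

5^1 ≡ 5 (mod 451)
5^2 ≡ 5^2 = 25 ≡ 25 (mod 451)
5^4 ≡ 25^2 = 625 ≡ 174 (mod 451)
5^8 ≡ 174^2 = 30276 ≡ 59 (mod 451)
5^16 ≡ 59^2 = 3481 ≡ 324 (mod 451)
5^32 ≡ 324^2 = 104976 ≡ 344 (mod 451)
5^64 ≡ 344^2 = 118336 ≡ 174 (mod 451)
5^128 ≡ 174^2 = 30276 ≡ 59 (mod 451)
5^256 ≡ 59^2 = 3481 ≡ 324 (mod 451)
450 = 256 + 128 + 64 + 2 in binary powers of 2.
So 5^450 ≡ 324 · 59 · 174 · 25 ≡ 122 (mod 451).
Since 122 ≠ 1, base 5 is a Fermat witness: 451 is composite.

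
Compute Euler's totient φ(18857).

Factor: 18857 = 109 · 173.
φ(18857) = (109−1) · (173−1) = 108 · 172 = 18576.

18576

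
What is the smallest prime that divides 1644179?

73

1644179 is odd.
Digit sum 32, not divisible by 3.
Ends in 9: not divisible by 5.
7: 1644179 = 7·234882 + 5
11: 1644179 = 11·149470 + 9
13: 1644179 = 13·126475 + 4
17: 1644179 = 17·96716 + 7
19: 1644179 = 19·86535 + 14
23: 1644179 = 23·71486 + 1
29: 1644179 = 29·56695 + 24
31: 1644179 = 31·53038 + 1
37: 1644179 = 37·44437 + 10
41: 1644179 = 41·40101 + 38
43: 1644179 = 43·38236 + 31
47: 1644179 = 47·34982 + 25
53: 1644179 = 53·31022 + 13
59: 1644179 = 59·27867 + 26
61: 1644179 = 61·26953 + 46
67: 1644179 = 67·24539 + 66
71: 1644179 = 71·23157 + 32
73: 1644179 = 73·22523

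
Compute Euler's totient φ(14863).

Factor: 14863 = 89 · 167.
φ(14863) = (89−1) · (167−1) = 88 · 166 = 14608.

14608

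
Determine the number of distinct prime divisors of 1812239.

5

1812239 = 11 · 164749
164749 = 13 · 12673
12673 = 19 · 667
667 = 23 · 29
1812239 = 11 · 13 · 19 · 23 · 29, which has 5 distinct prime factors.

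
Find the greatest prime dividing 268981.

268981 = 47 · 5723
5723 = 59 · 97
97 is prime.
So 268981 = 47 · 59 · 97; the largest prime factor is 97.

97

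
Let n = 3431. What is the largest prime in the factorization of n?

3431 = 47 · 73
73 is prime.
So 3431 = 47 · 73; the largest prime factor is 73.

73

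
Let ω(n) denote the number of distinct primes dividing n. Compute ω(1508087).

5

1508087 = 7 · 215441
215441 = 17 · 12673
12673 = 19 · 667
667 = 23 · 29
1508087 = 7 · 17 · 19 · 23 · 29, which has 5 distinct prime factors.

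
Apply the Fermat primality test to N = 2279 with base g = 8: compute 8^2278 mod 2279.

520

8^1 ≡ 8 (mod 2279)
8^2 ≡ 8^2 = 64 ≡ 64 (mod 2279)
8^4 ≡ 64^2 = 4096 ≡ 1817 (mod 2279)
8^8 ≡ 1817^2 = 3301489 ≡ 1497 (mod 2279)
8^16 ≡ 1497^2 = 2241009 ≡ 752 (mod 2279)
8^32 ≡ 752^2 = 565504 ≡ 312 (mod 2279)
8^64 ≡ 312^2 = 97344 ≡ 1626 (mod 2279)
8^128 ≡ 1626^2 = 2643876 ≡ 236 (mod 2279)
8^256 ≡ 236^2 = 55696 ≡ 1000 (mod 2279)
8^512 ≡ 1000^2 = 1000000 ≡ 1798 (mod 2279)
8^1024 ≡ 1798^2 = 3232804 ≡ 1182 (mod 2279)
8^2048 ≡ 1182^2 = 1397124 ≡ 97 (mod 2279)
2278 = 2048 + 128 + 64 + 32 + 4 + 2 in binary powers of 2.
So 8^2278 ≡ 97 · 236 · 1626 · 312 · 1817 · 64 ≡ 520 (mod 2279).
Since 520 ≠ 1, base 8 is a Fermat witness: 2279 is composite.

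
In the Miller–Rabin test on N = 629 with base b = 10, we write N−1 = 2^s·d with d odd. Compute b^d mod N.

232

629 − 1 = 628 = 2^2 · 157, so d = 157.
10^1 ≡ 10 (mod 629)
10^2 ≡ 10^2 = 100 ≡ 100 (mod 629)
10^4 ≡ 100^2 = 10000 ≡ 565 (mod 629)
10^8 ≡ 565^2 = 319225 ≡ 322 (mod 629)
10^16 ≡ 322^2 = 103684 ≡ 528 (mod 629)
10^32 ≡ 528^2 = 278784 ≡ 137 (mod 629)
10^64 ≡ 137^2 = 18769 ≡ 528 (mod 629)
10^128 ≡ 528^2 = 278784 ≡ 137 (mod 629)
157 = 128 + 16 + 8 + 4 + 1 in binary powers of 2.
So 10^157 ≡ 137 · 528 · 322 · 565 · 10 ≡ 232 (mod 629).
Squaring chain: 232 → 359; never reaches −1, so base 10 is a Miller–Rabin witness that 629 is composite.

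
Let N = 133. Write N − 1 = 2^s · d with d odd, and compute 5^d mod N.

133 − 1 = 132 = 2^2 · 33, so d = 33.
5^1 ≡ 5 (mod 133)
5^2 ≡ 5^2 = 25 ≡ 25 (mod 133)
5^4 ≡ 25^2 = 625 ≡ 93 (mod 133)
5^8 ≡ 93^2 = 8649 ≡ 4 (mod 133)
5^16 ≡ 4^2 = 16 ≡ 16 (mod 133)
5^32 ≡ 16^2 = 256 ≡ 123 (mod 133)
33 = 32 + 1 in binary powers of 2.
So 5^33 ≡ 123 · 5 ≡ 83 (mod 133).
Squaring chain: 83 → 106; never reaches −1, so base 5 is a Miller–Rabin witness that 133 is composite.

83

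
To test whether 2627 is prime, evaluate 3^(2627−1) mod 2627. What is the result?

3^1 ≡ 3 (mod 2627)
3^2 ≡ 3^2 = 9 ≡ 9 (mod 2627)
3^4 ≡ 9^2 = 81 ≡ 81 (mod 2627)
3^8 ≡ 81^2 = 6561 ≡ 1307 (mod 2627)
3^16 ≡ 1307^2 = 1708249 ≡ 699 (mod 2627)
3^32 ≡ 699^2 = 488601 ≡ 2606 (mod 2627)
3^64 ≡ 2606^2 = 6791236 ≡ 441 (mod 2627)
3^128 ≡ 441^2 = 194481 ≡ 83 (mod 2627)
3^256 ≡ 83^2 = 6889 ≡ 1635 (mod 2627)
3^512 ≡ 1635^2 = 2673225 ≡ 1566 (mod 2627)
3^1024 ≡ 1566^2 = 2452356 ≡ 1365 (mod 2627)
3^2048 ≡ 1365^2 = 1863225 ≡ 682 (mod 2627)
2626 = 2048 + 512 + 64 + 2 in binary powers of 2.
So 3^2626 ≡ 682 · 1566 · 441 · 9 ≡ 1920 (mod 2627).
Since 1920 ≠ 1, base 3 is a Fermat witness: 2627 is composite.

1920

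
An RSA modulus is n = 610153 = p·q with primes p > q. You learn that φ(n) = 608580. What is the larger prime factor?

883

φ(n) = (p−1)(q−1) = n − (p+q) + 1, so p + q = 610153 − 608580 + 1 = 1574.
p and q are the roots of t² − 1574t + 610153 = 0.
Discriminant: 1574² − 4·610153 = 2477476 − 2440612 = 36864; √36864 = 192.
q = (1574 − 192)/2 = 691, p = (1574 + 192)/2 = 883.
Check: 691 · 883 = 610153.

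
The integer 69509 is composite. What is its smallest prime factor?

11

69509 is odd.
Digit sum 29, not divisible by 3.
Ends in 9: not divisible by 5.
7: 69509 = 7·9929 + 6
11: 69509 = 11·6319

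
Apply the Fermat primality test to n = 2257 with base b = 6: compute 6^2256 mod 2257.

6^1 ≡ 6 (mod 2257)
6^2 ≡ 6^2 = 36 ≡ 36 (mod 2257)
6^4 ≡ 36^2 = 1296 ≡ 1296 (mod 2257)
6^8 ≡ 1296^2 = 1679616 ≡ 408 (mod 2257)
6^16 ≡ 408^2 = 166464 ≡ 1703 (mod 2257)
6^32 ≡ 1703^2 = 2900209 ≡ 2221 (mod 2257)
6^64 ≡ 2221^2 = 4932841 ≡ 1296 (mod 2257)
6^128 ≡ 1296^2 = 1679616 ≡ 408 (mod 2257)
6^256 ≡ 408^2 = 166464 ≡ 1703 (mod 2257)
6^512 ≡ 1703^2 = 2900209 ≡ 2221 (mod 2257)
6^1024 ≡ 2221^2 = 4932841 ≡ 1296 (mod 2257)
6^2048 ≡ 1296^2 = 1679616 ≡ 408 (mod 2257)
2256 = 2048 + 128 + 64 + 16 in binary powers of 2.
So 6^2256 ≡ 408 · 408 · 1296 · 1703 ≡ 741 (mod 2257).
Since 741 ≠ 1, base 6 is a Fermat witness: 2257 is composite.

741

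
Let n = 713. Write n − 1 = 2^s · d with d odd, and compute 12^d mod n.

633

713 − 1 = 712 = 2^3 · 89, so d = 89.
12^1 ≡ 12 (mod 713)
12^2 ≡ 12^2 = 144 ≡ 144 (mod 713)
12^4 ≡ 144^2 = 20736 ≡ 59 (mod 713)
12^8 ≡ 59^2 = 3481 ≡ 629 (mod 713)
12^16 ≡ 629^2 = 395641 ≡ 639 (mod 713)
12^32 ≡ 639^2 = 408321 ≡ 485 (mod 713)
12^64 ≡ 485^2 = 235225 ≡ 648 (mod 713)
89 = 64 + 16 + 8 + 1 in binary powers of 2.
So 12^89 ≡ 648 · 639 · 629 · 12 ≡ 633 (mod 713).
Squaring chain: 633 → 696 → 289; never reaches −1, so base 12 is a Miller–Rabin witness that 713 is composite.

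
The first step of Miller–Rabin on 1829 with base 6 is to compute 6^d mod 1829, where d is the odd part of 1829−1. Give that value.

1829 − 1 = 1828 = 2^2 · 457, so d = 457.
6^1 ≡ 6 (mod 1829)
6^2 ≡ 6^2 = 36 ≡ 36 (mod 1829)
6^4 ≡ 36^2 = 1296 ≡ 1296 (mod 1829)
6^8 ≡ 1296^2 = 1679616 ≡ 594 (mod 1829)
6^16 ≡ 594^2 = 352836 ≡ 1668 (mod 1829)
6^32 ≡ 1668^2 = 2782224 ≡ 315 (mod 1829)
6^64 ≡ 315^2 = 99225 ≡ 459 (mod 1829)
6^128 ≡ 459^2 = 210681 ≡ 346 (mod 1829)
6^256 ≡ 346^2 = 119716 ≡ 831 (mod 1829)
457 = 256 + 128 + 64 + 8 + 1 in binary powers of 2.
So 6^457 ≡ 831 · 346 · 459 · 594 · 6 ≡ 1742 (mod 1829).
Squaring chain: 1742 → 253; never reaches −1, so base 6 is a Miller–Rabin witness that 1829 is composite.

1742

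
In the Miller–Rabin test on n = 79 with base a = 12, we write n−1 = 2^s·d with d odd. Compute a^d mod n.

79 − 1 = 78 = 2^1 · 39, so d = 39.
12^1 ≡ 12 (mod 79)
12^2 ≡ 12^2 = 144 ≡ 65 (mod 79)
12^4 ≡ 65^2 = 4225 ≡ 38 (mod 79)
12^8 ≡ 38^2 = 1444 ≡ 22 (mod 79)
12^16 ≡ 22^2 = 484 ≡ 10 (mod 79)
12^32 ≡ 10^2 = 100 ≡ 21 (mod 79)
39 = 32 + 4 + 2 + 1 in binary powers of 2.
So 12^39 ≡ 21 · 38 · 65 · 12 ≡ 78 (mod 79).
Since 12^d ≡ 78 (mod 79), base 12 does not prove 79 composite.

78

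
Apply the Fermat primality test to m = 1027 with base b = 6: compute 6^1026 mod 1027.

220

6^1 ≡ 6 (mod 1027)
6^2 ≡ 6^2 = 36 ≡ 36 (mod 1027)
6^4 ≡ 36^2 = 1296 ≡ 269 (mod 1027)
6^8 ≡ 269^2 = 72361 ≡ 471 (mod 1027)
6^16 ≡ 471^2 = 221841 ≡ 9 (mod 1027)
6^32 ≡ 9^2 = 81 ≡ 81 (mod 1027)
6^64 ≡ 81^2 = 6561 ≡ 399 (mod 1027)
6^128 ≡ 399^2 = 159201 ≡ 16 (mod 1027)
6^256 ≡ 16^2 = 256 ≡ 256 (mod 1027)
6^512 ≡ 256^2 = 65536 ≡ 835 (mod 1027)
6^1024 ≡ 835^2 = 697225 ≡ 919 (mod 1027)
1026 = 1024 + 2 in binary powers of 2.
So 6^1026 ≡ 919 · 36 ≡ 220 (mod 1027).
Since 220 ≠ 1, base 6 is a Fermat witness: 1027 is composite.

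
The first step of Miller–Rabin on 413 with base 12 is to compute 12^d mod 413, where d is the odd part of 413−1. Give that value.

413 − 1 = 412 = 2^2 · 103, so d = 103.
12^1 ≡ 12 (mod 413)
12^2 ≡ 12^2 = 144 ≡ 144 (mod 413)
12^4 ≡ 144^2 = 20736 ≡ 86 (mod 413)
12^8 ≡ 86^2 = 7396 ≡ 375 (mod 413)
12^16 ≡ 375^2 = 140625 ≡ 205 (mod 413)
12^32 ≡ 205^2 = 42025 ≡ 312 (mod 413)
12^64 ≡ 312^2 = 97344 ≡ 289 (mod 413)
103 = 64 + 32 + 4 + 2 + 1 in binary powers of 2.
So 12^103 ≡ 289 · 312 · 86 · 144 · 12 ≡ 264 (mod 413).
Squaring chain: 264 → 312; never reaches −1, so base 12 is a Miller–Rabin witness that 413 is composite.

264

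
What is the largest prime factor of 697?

697 = 17 · 41
41 is prime.
So 697 = 17 · 41; the largest prime factor is 41.

41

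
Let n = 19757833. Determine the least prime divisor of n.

19757833 is odd.
Digit sum 43, not divisible by 3.
Ends in 3: not divisible by 5.
7: 19757833 = 7·2822547 + 4
11: 19757833 = 11·1796166 + 7
13: 19757833 = 13·1519833 + 4
17: 19757833 = 17·1162225 + 8
19: 19757833 = 19·1039885 + 18
23: 19757833 = 23·859036 + 5
29: 19757833 = 29·681304 + 17
31: 19757833 = 31·637349 + 14
37: 19757833 = 37·533995 + 18
41: 19757833 = 41·481898 + 15
43: 19757833 = 43·459484 + 21
47: 19757833 = 47·420379 + 20
53: 19757833 = 53·372789 + 16
59: 19757833 = 59·334878 + 31
61: 19757833 = 61·323898 + 55
67: 19757833 = 67·294893 + 2
71: 19757833 = 71·278279 + 24
73: 19757833 = 73·270655 + 18
79: 19757833 = 79·250099 + 12
83: 19757833 = 83·238046 + 15
89: 19757833 = 89·221998 + 11
97: 19757833 = 97·203689

97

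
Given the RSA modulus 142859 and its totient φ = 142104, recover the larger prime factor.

383

φ(n) = (p−1)(q−1) = n − (p+q) + 1, so p + q = 142859 − 142104 + 1 = 756.
p and q are the roots of t² − 756t + 142859 = 0.
Discriminant: 756² − 4·142859 = 571536 − 571436 = 100; √100 = 10.
q = (756 − 10)/2 = 373, p = (756 + 10)/2 = 383.
Check: 373 · 383 = 142859.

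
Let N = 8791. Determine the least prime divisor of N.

59

8791 is odd.
Digit sum 25, not divisible by 3.
Ends in 1: not divisible by 5.
7: 8791 = 7·1255 + 6
11: 8791 = 11·799 + 2
13: 8791 = 13·676 + 3
17: 8791 = 17·517 + 2
19: 8791 = 19·462 + 13
23: 8791 = 23·382 + 5
29: 8791 = 29·303 + 4
31: 8791 = 31·283 + 18
37: 8791 = 37·237 + 22
41: 8791 = 41·214 + 17
43: 8791 = 43·204 + 19
47: 8791 = 47·187 + 2
53: 8791 = 53·165 + 46
59: 8791 = 59·149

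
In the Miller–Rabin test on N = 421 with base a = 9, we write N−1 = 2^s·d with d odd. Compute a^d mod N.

1

421 − 1 = 420 = 2^2 · 105, so d = 105.
9^1 ≡ 9 (mod 421)
9^2 ≡ 9^2 = 81 ≡ 81 (mod 421)
9^4 ≡ 81^2 = 6561 ≡ 246 (mod 421)
9^8 ≡ 246^2 = 60516 ≡ 313 (mod 421)
9^16 ≡ 313^2 = 97969 ≡ 297 (mod 421)
9^32 ≡ 297^2 = 88209 ≡ 220 (mod 421)
9^64 ≡ 220^2 = 48400 ≡ 406 (mod 421)
105 = 64 + 32 + 8 + 1 in binary powers of 2.
So 9^105 ≡ 406 · 220 · 313 · 9 ≡ 1 (mod 421).
Since 9^d ≡ 1 (mod 421), base 9 does not prove 421 composite.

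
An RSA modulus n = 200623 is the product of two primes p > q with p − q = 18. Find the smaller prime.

Since p = q + 18, we have 200623 = q(q + 18), so q² + 18q − 200623 = 0.
Discriminant: 18² + 4·200623 = 324 + 802492 = 802816; √802816 = 896.
q = (−18 + 896)/2 = 439, and p = q + 18 = 457.
Check: 439 · 457 = 200623.

439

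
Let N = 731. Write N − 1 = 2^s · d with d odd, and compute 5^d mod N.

632

731 − 1 = 730 = 2^1 · 365, so d = 365.
5^1 ≡ 5 (mod 731)
5^2 ≡ 5^2 = 25 ≡ 25 (mod 731)
5^4 ≡ 25^2 = 625 ≡ 625 (mod 731)
5^8 ≡ 625^2 = 390625 ≡ 271 (mod 731)
5^16 ≡ 271^2 = 73441 ≡ 341 (mod 731)
5^32 ≡ 341^2 = 116281 ≡ 52 (mod 731)
5^64 ≡ 52^2 = 2704 ≡ 511 (mod 731)
5^128 ≡ 511^2 = 261121 ≡ 154 (mod 731)
5^256 ≡ 154^2 = 23716 ≡ 324 (mod 731)
365 = 256 + 64 + 32 + 8 + 4 + 1 in binary powers of 2.
So 5^365 ≡ 324 · 511 · 52 · 271 · 625 · 5 ≡ 632 (mod 731).
Squaring chain: 632; never reaches −1, so base 5 is a Miller–Rabin witness that 731 is composite.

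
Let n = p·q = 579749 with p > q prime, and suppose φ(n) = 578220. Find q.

φ(n) = (p−1)(q−1) = n − (p+q) + 1, so p + q = 579749 − 578220 + 1 = 1530.
p and q are the roots of t² − 1530t + 579749 = 0.
Discriminant: 1530² − 4·579749 = 2340900 − 2318996 = 21904; √21904 = 148.
q = (1530 − 148)/2 = 691, p = (1530 + 148)/2 = 839.
Check: 691 · 839 = 579749.

691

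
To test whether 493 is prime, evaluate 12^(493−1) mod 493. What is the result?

12^1 ≡ 12 (mod 493)
12^2 ≡ 12^2 = 144 ≡ 144 (mod 493)
12^4 ≡ 144^2 = 20736 ≡ 30 (mod 493)
12^8 ≡ 30^2 = 900 ≡ 407 (mod 493)
12^16 ≡ 407^2 = 165649 ≡ 1 (mod 493)
12^32 ≡ 1^2 = 1 ≡ 1 (mod 493)
12^64 ≡ 1^2 = 1 ≡ 1 (mod 493)
12^128 ≡ 1^2 = 1 ≡ 1 (mod 493)
12^256 ≡ 1^2 = 1 ≡ 1 (mod 493)
492 = 256 + 128 + 64 + 32 + 8 + 4 in binary powers of 2.
So 12^492 ≡ 1 · 1 · 1 · 1 · 407 · 30 ≡ 378 (mod 493).
Since 378 ≠ 1, base 12 is a Fermat witness: 493 is composite.

378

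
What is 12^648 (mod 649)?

133

12^1 ≡ 12 (mod 649)
12^2 ≡ 12^2 = 144 ≡ 144 (mod 649)
12^4 ≡ 144^2 = 20736 ≡ 617 (mod 649)
12^8 ≡ 617^2 = 380689 ≡ 375 (mod 649)
12^16 ≡ 375^2 = 140625 ≡ 441 (mod 649)
12^32 ≡ 441^2 = 194481 ≡ 430 (mod 649)
12^64 ≡ 430^2 = 184900 ≡ 584 (mod 649)
12^128 ≡ 584^2 = 341056 ≡ 331 (mod 649)
12^256 ≡ 331^2 = 109561 ≡ 529 (mod 649)
12^512 ≡ 529^2 = 279841 ≡ 122 (mod 649)
648 = 512 + 128 + 8 in binary powers of 2.
So 12^648 ≡ 122 · 331 · 375 ≡ 133 (mod 649).
Since 133 ≠ 1, base 12 is a Fermat witness: 649 is composite.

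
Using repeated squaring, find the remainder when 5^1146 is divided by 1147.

249

5^1 ≡ 5 (mod 1147)
5^2 ≡ 5^2 = 25 ≡ 25 (mod 1147)
5^4 ≡ 25^2 = 625 ≡ 625 (mod 1147)
5^8 ≡ 625^2 = 390625 ≡ 645 (mod 1147)
5^16 ≡ 645^2 = 416025 ≡ 811 (mod 1147)
5^32 ≡ 811^2 = 657721 ≡ 490 (mod 1147)
5^64 ≡ 490^2 = 240100 ≡ 377 (mod 1147)
5^128 ≡ 377^2 = 142129 ≡ 1048 (mod 1147)
5^256 ≡ 1048^2 = 1098304 ≡ 625 (mod 1147)
5^512 ≡ 625^2 = 390625 ≡ 645 (mod 1147)
5^1024 ≡ 645^2 = 416025 ≡ 811 (mod 1147)
1146 = 1024 + 64 + 32 + 16 + 8 + 2 in binary powers of 2.
So 5^1146 ≡ 811 · 377 · 490 · 811 · 645 · 25 ≡ 249 (mod 1147).
Since 249 ≠ 1, base 5 is a Fermat witness: 1147 is composite.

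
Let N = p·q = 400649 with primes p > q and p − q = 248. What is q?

Since p = q + 248, we have 400649 = q(q + 248), so q² + 248q − 400649 = 0.
Discriminant: 248² + 4·400649 = 61504 + 1602596 = 1664100; √1664100 = 1290.
q = (−248 + 1290)/2 = 521, and p = q + 248 = 769.
Check: 521 · 769 = 400649.

521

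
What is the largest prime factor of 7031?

7031 = 79 · 89
89 is prime.
So 7031 = 79 · 89; the largest prime factor is 89.

89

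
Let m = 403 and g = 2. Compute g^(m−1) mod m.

376

2^1 ≡ 2 (mod 403)
2^2 ≡ 2^2 = 4 ≡ 4 (mod 403)
2^4 ≡ 4^2 = 16 ≡ 16 (mod 403)
2^8 ≡ 16^2 = 256 ≡ 256 (mod 403)
2^16 ≡ 256^2 = 65536 ≡ 250 (mod 403)
2^32 ≡ 250^2 = 62500 ≡ 35 (mod 403)
2^64 ≡ 35^2 = 1225 ≡ 16 (mod 403)
2^128 ≡ 16^2 = 256 ≡ 256 (mod 403)
2^256 ≡ 256^2 = 65536 ≡ 250 (mod 403)
402 = 256 + 128 + 16 + 2 in binary powers of 2.
So 2^402 ≡ 250 · 256 · 250 · 4 ≡ 376 (mod 403).
Since 376 ≠ 1, base 2 is a Fermat witness: 403 is composite.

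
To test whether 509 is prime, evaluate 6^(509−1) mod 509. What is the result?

6^1 ≡ 6 (mod 509)
6^2 ≡ 6^2 = 36 ≡ 36 (mod 509)
6^4 ≡ 36^2 = 1296 ≡ 278 (mod 509)
6^8 ≡ 278^2 = 77284 ≡ 425 (mod 509)
6^16 ≡ 425^2 = 180625 ≡ 439 (mod 509)
6^32 ≡ 439^2 = 192721 ≡ 319 (mod 509)
6^64 ≡ 319^2 = 101761 ≡ 470 (mod 509)
6^128 ≡ 470^2 = 220900 ≡ 503 (mod 509)
6^256 ≡ 503^2 = 253009 ≡ 36 (mod 509)
508 = 256 + 128 + 64 + 32 + 16 + 8 + 4 in binary powers of 2.
So 6^508 ≡ 36 · 503 · 470 · 319 · 439 · 425 · 278 ≡ 1 (mod 509).
Since the result is 1, base 6 gives no evidence that 509 is composite.

1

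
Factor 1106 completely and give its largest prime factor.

79

1106 = 2 · 553
553 = 7 · 79
79 is prime.
So 1106 = 2 · 7 · 79; the largest prime factor is 79.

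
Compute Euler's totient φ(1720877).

Factor: 1720877 = 97 · 113 · 157.
φ(1720877) = (97−1) · (113−1) · (157−1) = 96 · 112 · 156 = 1677312.

1677312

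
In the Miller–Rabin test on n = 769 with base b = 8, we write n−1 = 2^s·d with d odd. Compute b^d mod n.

769 − 1 = 768 = 2^8 · 3, so d = 3.
8^1 ≡ 8 (mod 769)
8^2 ≡ 8^2 = 64 ≡ 64 (mod 769)
3 = 2 + 1 in binary powers of 2.
So 8^3 ≡ 64 · 8 ≡ 512 (mod 769).
Squaring chain: 512 → 684 → 304 → 136 → 40 → 62 → 768 → 1; reaches −1, so base 8 does not prove 769 composite.

512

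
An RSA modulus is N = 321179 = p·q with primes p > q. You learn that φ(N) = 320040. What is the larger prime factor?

631

φ(n) = (p−1)(q−1) = n − (p+q) + 1, so p + q = 321179 − 320040 + 1 = 1140.
p and q are the roots of t² − 1140t + 321179 = 0.
Discriminant: 1140² − 4·321179 = 1299600 − 1284716 = 14884; √14884 = 122.
q = (1140 − 122)/2 = 509, p = (1140 + 122)/2 = 631.
Check: 509 · 631 = 321179.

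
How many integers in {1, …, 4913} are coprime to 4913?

Factor: 4913 = 17^3.
φ(4913) = 17^2·(17−1) = 4624.

4624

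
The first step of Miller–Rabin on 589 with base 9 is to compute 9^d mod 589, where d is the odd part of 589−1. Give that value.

64

589 − 1 = 588 = 2^2 · 147, so d = 147.
9^1 ≡ 9 (mod 589)
9^2 ≡ 9^2 = 81 ≡ 81 (mod 589)
9^4 ≡ 81^2 = 6561 ≡ 82 (mod 589)
9^8 ≡ 82^2 = 6724 ≡ 245 (mod 589)
9^16 ≡ 245^2 = 60025 ≡ 536 (mod 589)
9^32 ≡ 536^2 = 287296 ≡ 453 (mod 589)
9^64 ≡ 453^2 = 205209 ≡ 237 (mod 589)
9^128 ≡ 237^2 = 56169 ≡ 214 (mod 589)
147 = 128 + 16 + 2 + 1 in binary powers of 2.
So 9^147 ≡ 214 · 536 · 81 · 9 ≡ 64 (mod 589).
Squaring chain: 64 → 562; never reaches −1, so base 9 is a Miller–Rabin witness that 589 is composite.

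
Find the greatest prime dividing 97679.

97

97679 = 19 · 5141
5141 = 53 · 97
97 is prime.
So 97679 = 19 · 53 · 97; the largest prime factor is 97.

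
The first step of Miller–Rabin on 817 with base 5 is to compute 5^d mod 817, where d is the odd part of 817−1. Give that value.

817 − 1 = 816 = 2^4 · 51, so d = 51.
5^1 ≡ 5 (mod 817)
5^2 ≡ 5^2 = 25 ≡ 25 (mod 817)
5^4 ≡ 25^2 = 625 ≡ 625 (mod 817)
5^8 ≡ 625^2 = 390625 ≡ 99 (mod 817)
5^16 ≡ 99^2 = 9801 ≡ 814 (mod 817)
5^32 ≡ 814^2 = 662596 ≡ 9 (mod 817)
51 = 32 + 16 + 2 + 1 in binary powers of 2.
So 5^51 ≡ 9 · 814 · 25 · 5 ≡ 710 (mod 817).
Squaring chain: 710 → 11 → 121 → 752; never reaches −1, so base 5 is a Miller–Rabin witness that 817 is composite.

710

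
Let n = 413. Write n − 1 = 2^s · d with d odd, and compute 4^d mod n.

413 − 1 = 412 = 2^2 · 103, so d = 103.
4^1 ≡ 4 (mod 413)
4^2 ≡ 4^2 = 16 ≡ 16 (mod 413)
4^4 ≡ 16^2 = 256 ≡ 256 (mod 413)
4^8 ≡ 256^2 = 65536 ≡ 282 (mod 413)
4^16 ≡ 282^2 = 79524 ≡ 228 (mod 413)
4^32 ≡ 228^2 = 51984 ≡ 359 (mod 413)
4^64 ≡ 359^2 = 128881 ≡ 25 (mod 413)
103 = 64 + 32 + 4 + 2 + 1 in binary powers of 2.
So 4^103 ≡ 25 · 359 · 256 · 16 · 4 ≡ 228 (mod 413).
Squaring chain: 228 → 359; never reaches −1, so base 4 is a Miller–Rabin witness that 413 is composite.

228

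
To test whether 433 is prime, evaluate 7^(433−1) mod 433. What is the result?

1

7^1 ≡ 7 (mod 433)
7^2 ≡ 7^2 = 49 ≡ 49 (mod 433)
7^4 ≡ 49^2 = 2401 ≡ 236 (mod 433)
7^8 ≡ 236^2 = 55696 ≡ 272 (mod 433)
7^16 ≡ 272^2 = 73984 ≡ 374 (mod 433)
7^32 ≡ 374^2 = 139876 ≡ 17 (mod 433)
7^64 ≡ 17^2 = 289 ≡ 289 (mod 433)
7^128 ≡ 289^2 = 83521 ≡ 385 (mod 433)
7^256 ≡ 385^2 = 148225 ≡ 139 (mod 433)
432 = 256 + 128 + 32 + 16 in binary powers of 2.
So 7^432 ≡ 139 · 385 · 17 · 374 ≡ 1 (mod 433).
Since the result is 1, base 7 gives no evidence that 433 is composite.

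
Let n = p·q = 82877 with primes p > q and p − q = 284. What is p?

Since p = q + 284, we have 82877 = q(q + 284), so q² + 284q − 82877 = 0.
Discriminant: 284² + 4·82877 = 80656 + 331508 = 412164; √412164 = 642.
q = (−284 + 642)/2 = 179, and p = q + 284 = 463.
Check: 179 · 463 = 82877.

463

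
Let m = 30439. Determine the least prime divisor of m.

61

30439 is odd.
Digit sum 19, not divisible by 3.
Ends in 9: not divisible by 5.
7: 30439 = 7·4348 + 3
11: 30439 = 11·2767 + 2
13: 30439 = 13·2341 + 6
17: 30439 = 17·1790 + 9
19: 30439 = 19·1602 + 1
23: 30439 = 23·1323 + 10
29: 30439 = 29·1049 + 18
31: 30439 = 31·981 + 28
37: 30439 = 37·822 + 25
41: 30439 = 41·742 + 17
43: 30439 = 43·707 + 38
47: 30439 = 47·647 + 30
53: 30439 = 53·574 + 17
59: 30439 = 59·515 + 54
61: 30439 = 61·499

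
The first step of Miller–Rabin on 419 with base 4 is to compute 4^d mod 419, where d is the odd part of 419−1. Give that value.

419 − 1 = 418 = 2^1 · 209, so d = 209.
4^1 ≡ 4 (mod 419)
4^2 ≡ 4^2 = 16 ≡ 16 (mod 419)
4^4 ≡ 16^2 = 256 ≡ 256 (mod 419)
4^8 ≡ 256^2 = 65536 ≡ 172 (mod 419)
4^16 ≡ 172^2 = 29584 ≡ 254 (mod 419)
4^32 ≡ 254^2 = 64516 ≡ 409 (mod 419)
4^64 ≡ 409^2 = 167281 ≡ 100 (mod 419)
4^128 ≡ 100^2 = 10000 ≡ 363 (mod 419)
209 = 128 + 64 + 16 + 1 in binary powers of 2.
So 4^209 ≡ 363 · 100 · 254 · 4 ≡ 1 (mod 419).
Since 4^d ≡ 1 (mod 419), base 4 does not prove 419 composite.

1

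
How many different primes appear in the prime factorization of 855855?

855855 = 3^2 · 95095
95095 = 5 · 19019
19019 = 7 · 2717
2717 = 11 · 247
247 = 13 · 19
855855 = 3^2 · 5 · 7 · 11 · 13 · 19, which has 6 distinct prime factors.

6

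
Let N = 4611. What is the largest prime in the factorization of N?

53

4611 = 3 · 1537
1537 = 29 · 53
53 is prime.
So 4611 = 3 · 29 · 53; the largest prime factor is 53.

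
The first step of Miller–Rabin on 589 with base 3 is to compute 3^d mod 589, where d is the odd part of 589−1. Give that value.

426

589 − 1 = 588 = 2^2 · 147, so d = 147.
3^1 ≡ 3 (mod 589)
3^2 ≡ 3^2 = 9 ≡ 9 (mod 589)
3^4 ≡ 9^2 = 81 ≡ 81 (mod 589)
3^8 ≡ 81^2 = 6561 ≡ 82 (mod 589)
3^16 ≡ 82^2 = 6724 ≡ 245 (mod 589)
3^32 ≡ 245^2 = 60025 ≡ 536 (mod 589)
3^64 ≡ 536^2 = 287296 ≡ 453 (mod 589)
3^128 ≡ 453^2 = 205209 ≡ 237 (mod 589)
147 = 128 + 16 + 2 + 1 in binary powers of 2.
So 3^147 ≡ 237 · 245 · 9 · 3 ≡ 426 (mod 589).
Squaring chain: 426 → 64; never reaches −1, so base 3 is a Miller–Rabin witness that 589 is composite.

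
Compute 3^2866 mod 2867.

3^1 ≡ 3 (mod 2867)
3^2 ≡ 3^2 = 9 ≡ 9 (mod 2867)
3^4 ≡ 9^2 = 81 ≡ 81 (mod 2867)
3^8 ≡ 81^2 = 6561 ≡ 827 (mod 2867)
3^16 ≡ 827^2 = 683929 ≡ 1583 (mod 2867)
3^32 ≡ 1583^2 = 2505889 ≡ 131 (mod 2867)
3^64 ≡ 131^2 = 17161 ≡ 2826 (mod 2867)
3^128 ≡ 2826^2 = 7986276 ≡ 1681 (mod 2867)
3^256 ≡ 1681^2 = 2825761 ≡ 1766 (mod 2867)
3^512 ≡ 1766^2 = 3118756 ≡ 2327 (mod 2867)
3^1024 ≡ 2327^2 = 5414929 ≡ 2033 (mod 2867)
3^2048 ≡ 2033^2 = 4133089 ≡ 1742 (mod 2867)
2866 = 2048 + 512 + 256 + 32 + 16 + 2 in binary powers of 2.
So 3^2866 ≡ 1742 · 2327 · 1766 · 131 · 1583 · 9 ≡ 1095 (mod 2867).
Since 1095 ≠ 1, base 3 is a Fermat witness: 2867 is composite.

1095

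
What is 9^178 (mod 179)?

9^1 ≡ 9 (mod 179)
9^2 ≡ 9^2 = 81 ≡ 81 (mod 179)
9^4 ≡ 81^2 = 6561 ≡ 117 (mod 179)
9^8 ≡ 117^2 = 13689 ≡ 85 (mod 179)
9^16 ≡ 85^2 = 7225 ≡ 65 (mod 179)
9^32 ≡ 65^2 = 4225 ≡ 108 (mod 179)
9^64 ≡ 108^2 = 11664 ≡ 29 (mod 179)
9^128 ≡ 29^2 = 841 ≡ 125 (mod 179)
178 = 128 + 32 + 16 + 2 in binary powers of 2.
So 9^178 ≡ 125 · 108 · 65 · 81 ≡ 1 (mod 179).
Since the result is 1, base 9 gives no evidence that 179 is composite.

1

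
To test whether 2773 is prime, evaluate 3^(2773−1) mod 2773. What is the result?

1140

3^1 ≡ 3 (mod 2773)
3^2 ≡ 3^2 = 9 ≡ 9 (mod 2773)
3^4 ≡ 9^2 = 81 ≡ 81 (mod 2773)
3^8 ≡ 81^2 = 6561 ≡ 1015 (mod 2773)
3^16 ≡ 1015^2 = 1030225 ≡ 1442 (mod 2773)
3^32 ≡ 1442^2 = 2079364 ≡ 2387 (mod 2773)
3^64 ≡ 2387^2 = 5697769 ≡ 2027 (mod 2773)
3^128 ≡ 2027^2 = 4108729 ≡ 1916 (mod 2773)
3^256 ≡ 1916^2 = 3671056 ≡ 2377 (mod 2773)
3^512 ≡ 2377^2 = 5650129 ≡ 1528 (mod 2773)
3^1024 ≡ 1528^2 = 2334784 ≡ 2691 (mod 2773)
3^2048 ≡ 2691^2 = 7241481 ≡ 1178 (mod 2773)
2772 = 2048 + 512 + 128 + 64 + 16 + 4 in binary powers of 2.
So 3^2772 ≡ 1178 · 1528 · 1916 · 2027 · 1442 · 81 ≡ 1140 (mod 2773).
Since 1140 ≠ 1, base 3 is a Fermat witness: 2773 is composite.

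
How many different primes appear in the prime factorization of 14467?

3

14467 = 17 · 851
851 = 23 · 37
14467 = 17 · 23 · 37, which has 3 distinct prime factors.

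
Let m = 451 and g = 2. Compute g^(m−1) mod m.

2^1 ≡ 2 (mod 451)
2^2 ≡ 2^2 = 4 ≡ 4 (mod 451)
2^4 ≡ 4^2 = 16 ≡ 16 (mod 451)
2^8 ≡ 16^2 = 256 ≡ 256 (mod 451)
2^16 ≡ 256^2 = 65536 ≡ 141 (mod 451)
2^32 ≡ 141^2 = 19881 ≡ 37 (mod 451)
2^64 ≡ 37^2 = 1369 ≡ 16 (mod 451)
2^128 ≡ 16^2 = 256 ≡ 256 (mod 451)
2^256 ≡ 256^2 = 65536 ≡ 141 (mod 451)
450 = 256 + 128 + 64 + 2 in binary powers of 2.
So 2^450 ≡ 141 · 256 · 16 · 4 ≡ 122 (mod 451).
Since 122 ≠ 1, base 2 is a Fermat witness: 451 is composite.

122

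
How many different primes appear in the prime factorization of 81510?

81510 = 2 · 40755
40755 = 3 · 13585
13585 = 5 · 2717
2717 = 11 · 247
247 = 13 · 19
81510 = 2 · 3 · 5 · 11 · 13 · 19, which has 6 distinct prime factors.

6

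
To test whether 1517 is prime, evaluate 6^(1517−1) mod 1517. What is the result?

556

6^1 ≡ 6 (mod 1517)
6^2 ≡ 6^2 = 36 ≡ 36 (mod 1517)
6^4 ≡ 36^2 = 1296 ≡ 1296 (mod 1517)
6^8 ≡ 1296^2 = 1679616 ≡ 297 (mod 1517)
6^16 ≡ 297^2 = 88209 ≡ 223 (mod 1517)
6^32 ≡ 223^2 = 49729 ≡ 1185 (mod 1517)
6^64 ≡ 1185^2 = 1404225 ≡ 1000 (mod 1517)
6^128 ≡ 1000^2 = 1000000 ≡ 297 (mod 1517)
6^256 ≡ 297^2 = 88209 ≡ 223 (mod 1517)
6^512 ≡ 223^2 = 49729 ≡ 1185 (mod 1517)
6^1024 ≡ 1185^2 = 1404225 ≡ 1000 (mod 1517)
1516 = 1024 + 256 + 128 + 64 + 32 + 8 + 4 in binary powers of 2.
So 6^1516 ≡ 1000 · 223 · 297 · 1000 · 1185 · 297 · 1296 ≡ 556 (mod 1517).
Since 556 ≠ 1, base 6 is a Fermat witness: 1517 is composite.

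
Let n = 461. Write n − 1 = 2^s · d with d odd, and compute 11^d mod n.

461 − 1 = 460 = 2^2 · 115, so d = 115.
11^1 ≡ 11 (mod 461)
11^2 ≡ 11^2 = 121 ≡ 121 (mod 461)
11^4 ≡ 121^2 = 14641 ≡ 350 (mod 461)
11^8 ≡ 350^2 = 122500 ≡ 335 (mod 461)
11^16 ≡ 335^2 = 112225 ≡ 202 (mod 461)
11^32 ≡ 202^2 = 40804 ≡ 236 (mod 461)
11^64 ≡ 236^2 = 55696 ≡ 376 (mod 461)
115 = 64 + 32 + 16 + 2 + 1 in binary powers of 2.
So 11^115 ≡ 376 · 236 · 202 · 121 · 11 ≡ 48 (mod 461).
Squaring chain: 48 → 460; reaches −1, so base 11 does not prove 461 composite.

48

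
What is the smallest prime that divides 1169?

7

1169 is odd.
Digit sum 17, not divisible by 3.
Ends in 9: not divisible by 5.
7: 1169 = 7·167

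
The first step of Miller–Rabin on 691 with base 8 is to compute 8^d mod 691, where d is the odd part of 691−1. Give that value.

690

691 − 1 = 690 = 2^1 · 345, so d = 345.
8^1 ≡ 8 (mod 691)
8^2 ≡ 8^2 = 64 ≡ 64 (mod 691)
8^4 ≡ 64^2 = 4096 ≡ 641 (mod 691)
8^8 ≡ 641^2 = 410881 ≡ 427 (mod 691)
8^16 ≡ 427^2 = 182329 ≡ 596 (mod 691)
8^32 ≡ 596^2 = 355216 ≡ 42 (mod 691)
8^64 ≡ 42^2 = 1764 ≡ 382 (mod 691)
8^128 ≡ 382^2 = 145924 ≡ 123 (mod 691)
8^256 ≡ 123^2 = 15129 ≡ 618 (mod 691)
345 = 256 + 64 + 16 + 8 + 1 in binary powers of 2.
So 8^345 ≡ 618 · 382 · 596 · 427 · 8 ≡ 690 (mod 691).
Since 8^d ≡ 690 (mod 691), base 8 does not prove 691 composite.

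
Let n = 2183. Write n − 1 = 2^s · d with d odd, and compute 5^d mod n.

298

2183 − 1 = 2182 = 2^1 · 1091, so d = 1091.
5^1 ≡ 5 (mod 2183)
5^2 ≡ 5^2 = 25 ≡ 25 (mod 2183)
5^4 ≡ 25^2 = 625 ≡ 625 (mod 2183)
5^8 ≡ 625^2 = 390625 ≡ 2051 (mod 2183)
5^16 ≡ 2051^2 = 4206601 ≡ 2143 (mod 2183)
5^32 ≡ 2143^2 = 4592449 ≡ 1600 (mod 2183)
5^64 ≡ 1600^2 = 2560000 ≡ 1524 (mod 2183)
5^128 ≡ 1524^2 = 2322576 ≡ 2047 (mod 2183)
5^256 ≡ 2047^2 = 4190209 ≡ 1032 (mod 2183)
5^512 ≡ 1032^2 = 1065024 ≡ 1903 (mod 2183)
5^1024 ≡ 1903^2 = 3621409 ≡ 1995 (mod 2183)
1091 = 1024 + 64 + 2 + 1 in binary powers of 2.
So 5^1091 ≡ 1995 · 1524 · 25 · 5 ≡ 298 (mod 2183).
Squaring chain: 298; never reaches −1, so base 5 is a Miller–Rabin witness that 2183 is composite.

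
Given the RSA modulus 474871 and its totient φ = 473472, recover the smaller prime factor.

φ(n) = (p−1)(q−1) = n − (p+q) + 1, so p + q = 474871 − 473472 + 1 = 1400.
p and q are the roots of t² − 1400t + 474871 = 0.
Discriminant: 1400² − 4·474871 = 1960000 − 1899484 = 60516; √60516 = 246.
q = (1400 − 246)/2 = 577, p = (1400 + 246)/2 = 823.
Check: 577 · 823 = 474871.

577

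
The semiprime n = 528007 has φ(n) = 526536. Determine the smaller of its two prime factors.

619

φ(n) = (p−1)(q−1) = n − (p+q) + 1, so p + q = 528007 − 526536 + 1 = 1472.
p and q are the roots of t² − 1472t + 528007 = 0.
Discriminant: 1472² − 4·528007 = 2166784 − 2112028 = 54756; √54756 = 234.
q = (1472 − 234)/2 = 619, p = (1472 + 234)/2 = 853.
Check: 619 · 853 = 528007.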